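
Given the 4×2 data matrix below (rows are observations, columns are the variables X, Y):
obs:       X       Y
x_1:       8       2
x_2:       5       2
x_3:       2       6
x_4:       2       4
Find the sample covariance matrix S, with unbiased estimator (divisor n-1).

Step 1 — column means:
  mean(X) = (8 + 5 + 2 + 2) / 4 = 17/4 = 4.25
  mean(Y) = (2 + 2 + 6 + 4) / 4 = 14/4 = 3.5

Step 2 — sample covariance S[i,j] = (1/(n-1)) · Σ_k (x_{k,i} - mean_i) · (x_{k,j} - mean_j), with n-1 = 3.
  S[X,X] = ((3.75)·(3.75) + (0.75)·(0.75) + (-2.25)·(-2.25) + (-2.25)·(-2.25)) / 3 = 24.75/3 = 8.25
  S[X,Y] = ((3.75)·(-1.5) + (0.75)·(-1.5) + (-2.25)·(2.5) + (-2.25)·(0.5)) / 3 = -13.5/3 = -4.5
  S[Y,Y] = ((-1.5)·(-1.5) + (-1.5)·(-1.5) + (2.5)·(2.5) + (0.5)·(0.5)) / 3 = 11/3 = 3.6667

S is symmetric (S[j,i] = S[i,j]). Assembling:

S = [[8.25, -4.5],
 [-4.5, 3.6667]]


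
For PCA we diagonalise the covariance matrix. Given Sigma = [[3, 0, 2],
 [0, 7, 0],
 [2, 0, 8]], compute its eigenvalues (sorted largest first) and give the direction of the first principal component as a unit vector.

Step 1 — characteristic polynomial p(λ) = det(λI - Sigma) = λ³ - tr·λ² + c_1·λ - det, where tr = trace, c_1 = sum of the principal 2×2 minors, det = det(Sigma):
  tr = 3 + 7 + 8 = 18,
  c_1 = (3·7 - (0)²) + (3·8 - (2)²) + (7·8 - (0)²) = 21 + 20 + 56 = 97,
  det = 3·(7·8 - (0)²) - (0)·((0)·8 - (0)·(2)) + (2)·((0)·(0) - 7·(2)) = 3·(56) - (0)·(0) + (2)·(-14) = 140.
  So p(λ) = λ³ - 18λ² + 97λ - 140.
Step 2 — look for an integer root (rational root theorem: any rational root is an integer divisor of 140). Testing λ = 7:
  p(7) = 343 - 882 + 679 - 140 = 0  ✓
  Dividing out (λ - 7): p(λ) = (λ - 7)(λ² - 11λ + 20).
Step 3 — remaining eigenvalues from the quadratic λ² - 11λ + 20 = 0:
  Δ = 11² - 4·20 = 121 - 80 = 41,  λ = (11 ± √41)/2 = (11 ± 6.4031)/2 ≈ 8.7016 or 2.2984.
  Sorted: λ_1 = 8.7016,  λ_2 = 7,  λ_3 = 2.2984  (check: sum = 18 = tr ✓).

Step 4 — unit eigenvector for λ_1 ≈ 8.7016: v spans the null space of (Sigma - λ_1 I), whose rows are
  r_1 = (-5.7016, 0, 2),  r_2 = (0, -1.7016, 0),  r_3 = (2, 0, -0.7016).
  v is orthogonal to every row, so take v ∝ r_1 × r_2 = ((0)·(0) - (2)·(-1.7016), (2)·(0) - (-5.7016)·(0), (-5.7016)·(-1.7016) - (0)·(0)) ≈ (3.4031, 0, 9.7016).
  Let u = (3.4031, 0, 9.7016).
  ||u|| = √((3.4031)² + (0)² + (9.7016)²) = √(105.7016) ≈ 10.2811,  v_1 = u/||u|| ≈ (0.331, 0, 0.9436) (||v_1|| = 1).

λ_1 = 8.7016,  λ_2 = 7,  λ_3 = 2.2984;  v_1 ≈ (0.331, 0, 0.9436)


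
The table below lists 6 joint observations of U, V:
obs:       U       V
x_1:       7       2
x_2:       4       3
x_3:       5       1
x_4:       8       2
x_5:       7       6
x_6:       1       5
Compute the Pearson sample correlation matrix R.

Step 1 — column means:
  mean(U) = (7 + 4 + 5 + 8 + 7 + 1) / 6 = 32/6 = 5.3333
  mean(V) = (2 + 3 + 1 + 2 + 6 + 5) / 6 = 19/6 = 3.1667

Step 2 — sample variances and covariances s[i,j] = (1/(n-1)) · Σ_k (x_{k,i} - mean_i) · (x_{k,j} - mean_j), with n-1 = 5:
  s[U,U] = ((1.6667)·(1.6667) + (-1.3333)·(-1.3333) + (-0.3333)·(-0.3333) + (2.6667)·(2.6667) + (1.6667)·(1.6667) + (-4.3333)·(-4.3333)) / 5 = 33.3333/5 = 6.6667
  s[U,V] = ((1.6667)·(-1.1667) + (-1.3333)·(-0.1667) + (-0.3333)·(-2.1667) + (2.6667)·(-1.1667) + (1.6667)·(2.8333) + (-4.3333)·(1.8333)) / 5 = -7.3333/5 = -1.4667
  s[V,V] = ((-1.1667)·(-1.1667) + (-0.1667)·(-0.1667) + (-2.1667)·(-2.1667) + (-1.1667)·(-1.1667) + (2.8333)·(2.8333) + (1.8333)·(1.8333)) / 5 = 18.8333/5 = 3.7667
  Sample standard deviations s_i = √(s[i,i]):
  s(U) = √(6.6667) = 2.582
  s(V) = √(3.7667) = 1.9408

Step 3 — r_{ij} = s_{ij} / (s_i · s_j):
  r[U,U] = 1 (diagonal).
  r[U,V] = -1.4667 / (2.582 · 1.9408) = -1.4667 / 5.0111 = -0.2927
  r[V,V] = 1 (diagonal).

R is symmetric with unit diagonal. Assembling:

R = [[1, -0.2927],
 [-0.2927, 1]]


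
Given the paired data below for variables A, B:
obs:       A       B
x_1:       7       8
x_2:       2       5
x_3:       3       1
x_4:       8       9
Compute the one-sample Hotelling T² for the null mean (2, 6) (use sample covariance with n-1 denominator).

Step 1 — sample mean vector:
  mean(A) = (7 + 2 + 3 + 8) / 4 = 20/4 = 5
  mean(B) = (8 + 5 + 1 + 9) / 4 = 23/4 = 5.75
  x̄ = (5, 5.75),  deviation x̄ - mu_0 = (5, 5.75) - (2, 6) = (3, -0.25).

Step 2 — sample covariance matrix, S[i,j] = (1/(n-1)) · Σ_k (x_{k,i} - mean_i) · (x_{k,j} - mean_j), divisor n-1 = 3:
  S[A,A] = ((2)·(2) + (-3)·(-3) + (-2)·(-2) + (3)·(3)) / 3 = 26/3 = 8.6667
  S[A,B] = ((2)·(2.25) + (-3)·(-0.75) + (-2)·(-4.75) + (3)·(3.25)) / 3 = 26/3 = 8.6667
  S[B,B] = ((2.25)·(2.25) + (-0.75)·(-0.75) + (-4.75)·(-4.75) + (3.25)·(3.25)) / 3 = 38.75/3 = 12.9167
  S = [[8.6667, 8.6667],
 [8.6667, 12.9167]].

Step 3 — invert S. det(S) = 8.6667·12.9167 - (8.6667)² = 36.8333.
  S^{-1} = (1/det) · [[d, -b], [-b, a]] = [[0.3507, -0.2353],
 [-0.2353, 0.2353]].

Step 4 — quadratic form (x̄ - mu_0)^T · S^{-1} · (x̄ - mu_0):
  S^{-1} · (x̄ - mu_0) = (1.1109, -0.7647),
  (x̄ - mu_0)^T · [...] = (3)·(1.1109) + (-0.25)·(-0.7647) = 3.5238.

Step 5 — scale by n: T² = 4 · 3.5238 = 14.095.

T² ≈ 14.095


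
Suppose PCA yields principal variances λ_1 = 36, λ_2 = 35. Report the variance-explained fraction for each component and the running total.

Step 1 — total variance = trace(Sigma) = Σ λ_i = 36 + 35 = 71.

Step 2 — fraction explained by component i = λ_i / Σ λ:
  PC1: 36/71 = 0.507
  PC2: 35/71 = 0.493

Step 3 — cumulative fraction after k components = (λ_1 + ... + λ_k) / Σ λ:
  k = 1: 36/71 = 0.507
  k = 2: (36 + 35)/71 = 71/71 = 1

Summary (fraction, with percent):

explained: PC1 0.507 (50.7%), PC2 0.493 (49.3%);  cumulative: 0.507, 1


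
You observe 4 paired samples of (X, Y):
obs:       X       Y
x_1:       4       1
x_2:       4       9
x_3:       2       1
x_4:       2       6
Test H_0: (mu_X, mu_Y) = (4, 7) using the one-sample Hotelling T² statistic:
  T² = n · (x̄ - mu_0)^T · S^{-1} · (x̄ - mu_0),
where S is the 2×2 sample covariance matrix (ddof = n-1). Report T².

Step 1 — sample mean vector:
  mean(X) = (4 + 4 + 2 + 2) / 4 = 12/4 = 3
  mean(Y) = (1 + 9 + 1 + 6) / 4 = 17/4 = 4.25
  x̄ = (3, 4.25),  deviation x̄ - mu_0 = (3, 4.25) - (4, 7) = (-1, -2.75).

Step 2 — sample covariance matrix, S[i,j] = (1/(n-1)) · Σ_k (x_{k,i} - mean_i) · (x_{k,j} - mean_j), divisor n-1 = 3:
  S[X,X] = ((1)·(1) + (1)·(1) + (-1)·(-1) + (-1)·(-1)) / 3 = 4/3 = 1.3333
  S[X,Y] = ((1)·(-3.25) + (1)·(4.75) + (-1)·(-3.25) + (-1)·(1.75)) / 3 = 3/3 = 1
  S[Y,Y] = ((-3.25)·(-3.25) + (4.75)·(4.75) + (-3.25)·(-3.25) + (1.75)·(1.75)) / 3 = 46.75/3 = 15.5833
  S = [[1.3333, 1],
 [1, 15.5833]].

Step 3 — invert S. det(S) = 1.3333·15.5833 - (1)² = 19.7778.
  S^{-1} = (1/det) · [[d, -b], [-b, a]] = [[0.7879, -0.0506],
 [-0.0506, 0.0674]].

Step 4 — quadratic form (x̄ - mu_0)^T · S^{-1} · (x̄ - mu_0):
  S^{-1} · (x̄ - mu_0) = (-0.6489, -0.1348),
  (x̄ - mu_0)^T · [...] = (-1)·(-0.6489) + (-2.75)·(-0.1348) = 1.0197.

Step 5 — scale by n: T² = 4 · 1.0197 = 4.0787.

T² ≈ 4.0787


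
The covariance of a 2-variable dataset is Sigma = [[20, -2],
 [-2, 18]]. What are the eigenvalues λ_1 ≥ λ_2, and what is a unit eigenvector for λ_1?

Step 1 — characteristic polynomial of 2×2 Sigma:
  det(Sigma - λI) = λ² - trace · λ + det = 0.
  trace = 20 + 18 = 38, det = 20·18 - (-2)² = 356.
Step 2 — discriminant:
  Δ = trace² - 4·det = 1444 - 1424 = 20.
Step 3 — eigenvalues:
  λ = (trace ± √Δ)/2 = (38 ± 4.4721)/2,
  λ_1 = 21.2361,  λ_2 = 16.7639.

Step 4 — unit eigenvector for λ_1: solve (Sigma - λ_1 I)v = 0. First row:
  (20 - 21.2361)·v_x + (-2)·v_y = 0, i.e. (-1.2361)·v_x + (-2)·v_y = 0,
  so v ∝ (b, λ_1 - a) = (-2, 1.2361); multiply by -1 so the first entry is positive: u = (2, -1.2361).
  ||u|| = √((2)² + (-1.2361)²) = √(5.5279) ≈ 2.3511,
  v_1 = u/||u|| ≈ (0.8507, -0.5257) (||v_1|| = 1).

λ_1 = 21.2361,  λ_2 = 16.7639;  v_1 ≈ (0.8507, -0.5257)


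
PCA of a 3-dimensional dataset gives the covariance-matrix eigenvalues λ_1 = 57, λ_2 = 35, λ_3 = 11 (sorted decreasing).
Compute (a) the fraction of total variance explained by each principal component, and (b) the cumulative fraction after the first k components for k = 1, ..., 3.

Step 1 — total variance = trace(Sigma) = Σ λ_i = 57 + 35 + 11 = 103.

Step 2 — fraction explained by component i = λ_i / Σ λ:
  PC1: 57/103 = 0.5534
  PC2: 35/103 = 0.3398
  PC3: 11/103 = 0.1068

Step 3 — cumulative fraction after k components = (λ_1 + ... + λ_k) / Σ λ:
  k = 1: 57/103 = 0.5534
  k = 2: (57 + 35)/103 = 92/103 = 0.8932
  k = 3: (57 + 35 + 11)/103 = 103/103 = 1

Summary (fraction, with percent):

explained: PC1 0.5534 (55.34%), PC2 0.3398 (33.98%), PC3 0.1068 (10.68%);  cumulative: 0.5534, 0.8932, 1


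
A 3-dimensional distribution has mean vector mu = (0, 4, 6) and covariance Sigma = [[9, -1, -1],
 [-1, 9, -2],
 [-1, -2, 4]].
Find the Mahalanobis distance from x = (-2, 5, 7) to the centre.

Step 1 — centre the observation: (x - mu) = (-2, 1, 1).

Step 2 — invert Sigma (cofactor / det for 3×3, or solve directly):
  Sigma^{-1} = [[0.1181, 0.0221, 0.0406],
 [0.0221, 0.1292, 0.0701],
 [0.0406, 0.0701, 0.2952]].

Step 3 — form the quadratic (x - mu)^T · Sigma^{-1} · (x - mu):
  Sigma^{-1} · (x - mu) = (-0.1734, 0.155, 0.2841).
  (x - mu)^T · [Sigma^{-1} · (x - mu)] = (-2)·(-0.1734) + (1)·(0.155) + (1)·(0.2841) = 0.786.

Step 4 — take square root: d = √(0.786) ≈ 0.8866.

d(x, mu) = √(0.786) ≈ 0.8866


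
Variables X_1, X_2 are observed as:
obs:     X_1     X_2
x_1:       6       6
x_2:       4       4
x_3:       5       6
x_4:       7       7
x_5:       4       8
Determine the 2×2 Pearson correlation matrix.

Step 1 — column means:
  mean(X_1) = (6 + 4 + 5 + 7 + 4) / 5 = 26/5 = 5.2
  mean(X_2) = (6 + 4 + 6 + 7 + 8) / 5 = 31/5 = 6.2

Step 2 — sample variances and covariances s[i,j] = (1/(n-1)) · Σ_k (x_{k,i} - mean_i) · (x_{k,j} - mean_j), with n-1 = 4:
  s[X_1,X_1] = ((0.8)·(0.8) + (-1.2)·(-1.2) + (-0.2)·(-0.2) + (1.8)·(1.8) + (-1.2)·(-1.2)) / 4 = 6.8/4 = 1.7
  s[X_1,X_2] = ((0.8)·(-0.2) + (-1.2)·(-2.2) + (-0.2)·(-0.2) + (1.8)·(0.8) + (-1.2)·(1.8)) / 4 = 1.8/4 = 0.45
  s[X_2,X_2] = ((-0.2)·(-0.2) + (-2.2)·(-2.2) + (-0.2)·(-0.2) + (0.8)·(0.8) + (1.8)·(1.8)) / 4 = 8.8/4 = 2.2
  Sample standard deviations s_i = √(s[i,i]):
  s(X_1) = √(1.7) = 1.3038
  s(X_2) = √(2.2) = 1.4832

Step 3 — r_{ij} = s_{ij} / (s_i · s_j):
  r[X_1,X_1] = 1 (diagonal).
  r[X_1,X_2] = 0.45 / (1.3038 · 1.4832) = 0.45 / 1.9339 = 0.2327
  r[X_2,X_2] = 1 (diagonal).

R is symmetric with unit diagonal. Assembling:

R = [[1, 0.2327],
 [0.2327, 1]]


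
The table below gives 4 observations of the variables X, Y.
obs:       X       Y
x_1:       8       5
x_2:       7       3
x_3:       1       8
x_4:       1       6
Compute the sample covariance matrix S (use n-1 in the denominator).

Step 1 — column means:
  mean(X) = (8 + 7 + 1 + 1) / 4 = 17/4 = 4.25
  mean(Y) = (5 + 3 + 8 + 6) / 4 = 22/4 = 5.5

Step 2 — sample covariance S[i,j] = (1/(n-1)) · Σ_k (x_{k,i} - mean_i) · (x_{k,j} - mean_j), with n-1 = 3.
  S[X,X] = ((3.75)·(3.75) + (2.75)·(2.75) + (-3.25)·(-3.25) + (-3.25)·(-3.25)) / 3 = 42.75/3 = 14.25
  S[X,Y] = ((3.75)·(-0.5) + (2.75)·(-2.5) + (-3.25)·(2.5) + (-3.25)·(0.5)) / 3 = -18.5/3 = -6.1667
  S[Y,Y] = ((-0.5)·(-0.5) + (-2.5)·(-2.5) + (2.5)·(2.5) + (0.5)·(0.5)) / 3 = 13/3 = 4.3333

S is symmetric (S[j,i] = S[i,j]). Assembling:

S = [[14.25, -6.1667],
 [-6.1667, 4.3333]]


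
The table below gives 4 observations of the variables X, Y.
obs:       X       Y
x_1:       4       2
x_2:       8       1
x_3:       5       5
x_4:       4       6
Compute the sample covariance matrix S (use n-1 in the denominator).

Step 1 — column means:
  mean(X) = (4 + 8 + 5 + 4) / 4 = 21/4 = 5.25
  mean(Y) = (2 + 1 + 5 + 6) / 4 = 14/4 = 3.5

Step 2 — sample covariance S[i,j] = (1/(n-1)) · Σ_k (x_{k,i} - mean_i) · (x_{k,j} - mean_j), with n-1 = 3.
  S[X,X] = ((-1.25)·(-1.25) + (2.75)·(2.75) + (-0.25)·(-0.25) + (-1.25)·(-1.25)) / 3 = 10.75/3 = 3.5833
  S[X,Y] = ((-1.25)·(-1.5) + (2.75)·(-2.5) + (-0.25)·(1.5) + (-1.25)·(2.5)) / 3 = -8.5/3 = -2.8333
  S[Y,Y] = ((-1.5)·(-1.5) + (-2.5)·(-2.5) + (1.5)·(1.5) + (2.5)·(2.5)) / 3 = 17/3 = 5.6667

S is symmetric (S[j,i] = S[i,j]). Assembling:

S = [[3.5833, -2.8333],
 [-2.8333, 5.6667]]


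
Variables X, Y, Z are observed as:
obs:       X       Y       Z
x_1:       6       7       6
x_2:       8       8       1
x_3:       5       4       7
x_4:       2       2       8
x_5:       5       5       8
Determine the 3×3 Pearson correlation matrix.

Step 1 — column means:
  mean(X) = (6 + 8 + 5 + 2 + 5) / 5 = 26/5 = 5.2
  mean(Y) = (7 + 8 + 4 + 2 + 5) / 5 = 26/5 = 5.2
  mean(Z) = (6 + 1 + 7 + 8 + 8) / 5 = 30/5 = 6

Step 2 — sample variances and covariances s[i,j] = (1/(n-1)) · Σ_k (x_{k,i} - mean_i) · (x_{k,j} - mean_j), with n-1 = 4:
  s[X,X] = ((0.8)·(0.8) + (2.8)·(2.8) + (-0.2)·(-0.2) + (-3.2)·(-3.2) + (-0.2)·(-0.2)) / 4 = 18.8/4 = 4.7
  s[X,Y] = ((0.8)·(1.8) + (2.8)·(2.8) + (-0.2)·(-1.2) + (-3.2)·(-3.2) + (-0.2)·(-0.2)) / 4 = 19.8/4 = 4.95
  s[X,Z] = ((0.8)·(0) + (2.8)·(-5) + (-0.2)·(1) + (-3.2)·(2) + (-0.2)·(2)) / 4 = -21/4 = -5.25
  s[Y,Y] = ((1.8)·(1.8) + (2.8)·(2.8) + (-1.2)·(-1.2) + (-3.2)·(-3.2) + (-0.2)·(-0.2)) / 4 = 22.8/4 = 5.7
  s[Y,Z] = ((1.8)·(0) + (2.8)·(-5) + (-1.2)·(1) + (-3.2)·(2) + (-0.2)·(2)) / 4 = -22/4 = -5.5
  s[Z,Z] = ((0)·(0) + (-5)·(-5) + (1)·(1) + (2)·(2) + (2)·(2)) / 4 = 34/4 = 8.5
  Sample standard deviations s_i = √(s[i,i]):
  s(X) = √(4.7) = 2.1679
  s(Y) = √(5.7) = 2.3875
  s(Z) = √(8.5) = 2.9155

Step 3 — r_{ij} = s_{ij} / (s_i · s_j):
  r[X,X] = 1 (diagonal).
  r[X,Y] = 4.95 / (2.1679 · 2.3875) = 4.95 / 5.1759 = 0.9564
  r[X,Z] = -5.25 / (2.1679 · 2.9155) = -5.25 / 6.3206 = -0.8306
  r[Y,Y] = 1 (diagonal).
  r[Y,Z] = -5.5 / (2.3875 · 2.9155) = -5.5 / 6.9606 = -0.7902
  r[Z,Z] = 1 (diagonal).

R is symmetric with unit diagonal. Assembling:

R = [[1, 0.9564, -0.8306],
 [0.9564, 1, -0.7902],
 [-0.8306, -0.7902, 1]]


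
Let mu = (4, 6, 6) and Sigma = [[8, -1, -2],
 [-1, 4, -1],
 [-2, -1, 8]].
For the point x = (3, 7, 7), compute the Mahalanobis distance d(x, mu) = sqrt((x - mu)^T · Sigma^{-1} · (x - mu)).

Step 1 — centre the observation: (x - mu) = (-1, 1, 1).

Step 2 — invert Sigma (cofactor / det for 3×3, or solve directly):
  Sigma^{-1} = [[0.1409, 0.0455, 0.0409],
 [0.0455, 0.2727, 0.0455],
 [0.0409, 0.0455, 0.1409]].

Step 3 — form the quadratic (x - mu)^T · Sigma^{-1} · (x - mu):
  Sigma^{-1} · (x - mu) = (-0.0545, 0.2727, 0.1455).
  (x - mu)^T · [Sigma^{-1} · (x - mu)] = (-1)·(-0.0545) + (1)·(0.2727) + (1)·(0.1455) = 0.4727.

Step 4 — take square root: d = √(0.4727) ≈ 0.6876.

d(x, mu) = √(0.4727) ≈ 0.6876


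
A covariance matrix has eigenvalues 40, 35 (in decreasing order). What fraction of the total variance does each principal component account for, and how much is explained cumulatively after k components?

Step 1 — total variance = trace(Sigma) = Σ λ_i = 40 + 35 = 75.

Step 2 — fraction explained by component i = λ_i / Σ λ:
  PC1: 40/75 = 0.5333
  PC2: 35/75 = 0.4667

Step 3 — cumulative fraction after k components = (λ_1 + ... + λ_k) / Σ λ:
  k = 1: 40/75 = 0.5333
  k = 2: (40 + 35)/75 = 75/75 = 1

Summary (fraction, with percent):

explained: PC1 0.5333 (53.33%), PC2 0.4667 (46.67%);  cumulative: 0.5333, 1


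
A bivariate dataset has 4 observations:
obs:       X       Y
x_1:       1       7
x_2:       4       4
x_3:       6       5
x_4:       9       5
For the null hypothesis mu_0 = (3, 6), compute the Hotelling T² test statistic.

Step 1 — sample mean vector:
  mean(X) = (1 + 4 + 6 + 9) / 4 = 20/4 = 5
  mean(Y) = (7 + 4 + 5 + 5) / 4 = 21/4 = 5.25
  x̄ = (5, 5.25),  deviation x̄ - mu_0 = (5, 5.25) - (3, 6) = (2, -0.75).

Step 2 — sample covariance matrix, S[i,j] = (1/(n-1)) · Σ_k (x_{k,i} - mean_i) · (x_{k,j} - mean_j), divisor n-1 = 3:
  S[X,X] = ((-4)·(-4) + (-1)·(-1) + (1)·(1) + (4)·(4)) / 3 = 34/3 = 11.3333
  S[X,Y] = ((-4)·(1.75) + (-1)·(-1.25) + (1)·(-0.25) + (4)·(-0.25)) / 3 = -7/3 = -2.3333
  S[Y,Y] = ((1.75)·(1.75) + (-1.25)·(-1.25) + (-0.25)·(-0.25) + (-0.25)·(-0.25)) / 3 = 4.75/3 = 1.5833
  S = [[11.3333, -2.3333],
 [-2.3333, 1.5833]].

Step 3 — invert S. det(S) = 11.3333·1.5833 - (-2.3333)² = 12.5.
  S^{-1} = (1/det) · [[d, -b], [-b, a]] = [[0.1267, 0.1867],
 [0.1867, 0.9067]].

Step 4 — quadratic form (x̄ - mu_0)^T · S^{-1} · (x̄ - mu_0):
  S^{-1} · (x̄ - mu_0) = (0.1133, -0.3067),
  (x̄ - mu_0)^T · [...] = (2)·(0.1133) + (-0.75)·(-0.3067) = 0.4567.

Step 5 — scale by n: T² = 4 · 0.4567 = 1.8267.

T² ≈ 1.8267


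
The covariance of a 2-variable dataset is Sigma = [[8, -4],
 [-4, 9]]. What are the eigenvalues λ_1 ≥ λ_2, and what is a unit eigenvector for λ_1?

Step 1 — characteristic polynomial of 2×2 Sigma:
  det(Sigma - λI) = λ² - trace · λ + det = 0.
  trace = 8 + 9 = 17, det = 8·9 - (-4)² = 56.
Step 2 — discriminant:
  Δ = trace² - 4·det = 289 - 224 = 65.
Step 3 — eigenvalues:
  λ = (trace ± √Δ)/2 = (17 ± 8.0623)/2,
  λ_1 = 12.5311,  λ_2 = 4.4689.

Step 4 — unit eigenvector for λ_1: solve (Sigma - λ_1 I)v = 0. First row:
  (8 - 12.5311)·v_x + (-4)·v_y = 0, i.e. (-4.5311)·v_x + (-4)·v_y = 0,
  so v ∝ (b, λ_1 - a) = (-4, 4.5311); multiply by -1 so the first entry is positive: u = (4, -4.5311).
  ||u|| = √((4)² + (-4.5311)²) = √(36.5311) ≈ 6.0441,
  v_1 = u/||u|| ≈ (0.6618, -0.7497) (||v_1|| = 1).

λ_1 = 12.5311,  λ_2 = 4.4689;  v_1 ≈ (0.6618, -0.7497)


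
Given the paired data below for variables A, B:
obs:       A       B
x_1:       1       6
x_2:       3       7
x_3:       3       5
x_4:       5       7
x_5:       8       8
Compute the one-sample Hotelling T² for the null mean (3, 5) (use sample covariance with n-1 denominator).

Step 1 — sample mean vector:
  mean(A) = (1 + 3 + 3 + 5 + 8) / 5 = 20/5 = 4
  mean(B) = (6 + 7 + 5 + 7 + 8) / 5 = 33/5 = 6.6
  x̄ = (4, 6.6),  deviation x̄ - mu_0 = (4, 6.6) - (3, 5) = (1, 1.6).

Step 2 — sample covariance matrix, S[i,j] = (1/(n-1)) · Σ_k (x_{k,i} - mean_i) · (x_{k,j} - mean_j), divisor n-1 = 4:
  S[A,A] = ((-3)·(-3) + (-1)·(-1) + (-1)·(-1) + (1)·(1) + (4)·(4)) / 4 = 28/4 = 7
  S[A,B] = ((-3)·(-0.6) + (-1)·(0.4) + (-1)·(-1.6) + (1)·(0.4) + (4)·(1.4)) / 4 = 9/4 = 2.25
  S[B,B] = ((-0.6)·(-0.6) + (0.4)·(0.4) + (-1.6)·(-1.6) + (0.4)·(0.4) + (1.4)·(1.4)) / 4 = 5.2/4 = 1.3
  S = [[7, 2.25],
 [2.25, 1.3]].

Step 3 — invert S. det(S) = 7·1.3 - (2.25)² = 4.0375.
  S^{-1} = (1/det) · [[d, -b], [-b, a]] = [[0.322, -0.5573],
 [-0.5573, 1.7337]].

Step 4 — quadratic form (x̄ - mu_0)^T · S^{-1} · (x̄ - mu_0):
  S^{-1} · (x̄ - mu_0) = (-0.5697, 2.2167),
  (x̄ - mu_0)^T · [...] = (1)·(-0.5697) + (1.6)·(2.2167) = 2.9771.

Step 5 — scale by n: T² = 5 · 2.9771 = 14.8854.

T² ≈ 14.8854


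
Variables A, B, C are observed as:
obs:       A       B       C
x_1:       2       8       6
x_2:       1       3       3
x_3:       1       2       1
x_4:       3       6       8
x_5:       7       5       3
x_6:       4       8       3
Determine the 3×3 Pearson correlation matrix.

Step 1 — column means:
  mean(A) = (2 + 1 + 1 + 3 + 7 + 4) / 6 = 18/6 = 3
  mean(B) = (8 + 3 + 2 + 6 + 5 + 8) / 6 = 32/6 = 5.3333
  mean(C) = (6 + 3 + 1 + 8 + 3 + 3) / 6 = 24/6 = 4

Step 2 — sample variances and covariances s[i,j] = (1/(n-1)) · Σ_k (x_{k,i} - mean_i) · (x_{k,j} - mean_j), with n-1 = 5:
  s[A,A] = ((-1)·(-1) + (-2)·(-2) + (-2)·(-2) + (0)·(0) + (4)·(4) + (1)·(1)) / 5 = 26/5 = 5.2
  s[A,B] = ((-1)·(2.6667) + (-2)·(-2.3333) + (-2)·(-3.3333) + (0)·(0.6667) + (4)·(-0.3333) + (1)·(2.6667)) / 5 = 10/5 = 2
  s[A,C] = ((-1)·(2) + (-2)·(-1) + (-2)·(-3) + (0)·(4) + (4)·(-1) + (1)·(-1)) / 5 = 1/5 = 0.2
  s[B,B] = ((2.6667)·(2.6667) + (-2.3333)·(-2.3333) + (-3.3333)·(-3.3333) + (0.6667)·(0.6667) + (-0.3333)·(-0.3333) + (2.6667)·(2.6667)) / 5 = 31.3333/5 = 6.2667
  s[B,C] = ((2.6667)·(2) + (-2.3333)·(-1) + (-3.3333)·(-3) + (0.6667)·(4) + (-0.3333)·(-1) + (2.6667)·(-1)) / 5 = 18/5 = 3.6
  s[C,C] = ((2)·(2) + (-1)·(-1) + (-3)·(-3) + (4)·(4) + (-1)·(-1) + (-1)·(-1)) / 5 = 32/5 = 6.4
  Sample standard deviations s_i = √(s[i,i]):
  s(A) = √(5.2) = 2.2804
  s(B) = √(6.2667) = 2.5033
  s(C) = √(6.4) = 2.5298

Step 3 — r_{ij} = s_{ij} / (s_i · s_j):
  r[A,A] = 1 (diagonal).
  r[A,B] = 2 / (2.2804 · 2.5033) = 2 / 5.7085 = 0.3504
  r[A,C] = 0.2 / (2.2804 · 2.5298) = 0.2 / 5.7689 = 0.0347
  r[B,B] = 1 (diagonal).
  r[B,C] = 3.6 / (2.5033 · 2.5298) = 3.6 / 6.333 = 0.5685
  r[C,C] = 1 (diagonal).

R is symmetric with unit diagonal. Assembling:

R = [[1, 0.3504, 0.0347],
 [0.3504, 1, 0.5685],
 [0.0347, 0.5685, 1]]


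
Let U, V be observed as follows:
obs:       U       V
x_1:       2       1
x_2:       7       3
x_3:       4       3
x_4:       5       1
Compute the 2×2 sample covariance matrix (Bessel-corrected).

Step 1 — column means:
  mean(U) = (2 + 7 + 4 + 5) / 4 = 18/4 = 4.5
  mean(V) = (1 + 3 + 3 + 1) / 4 = 8/4 = 2

Step 2 — sample covariance S[i,j] = (1/(n-1)) · Σ_k (x_{k,i} - mean_i) · (x_{k,j} - mean_j), with n-1 = 3.
  S[U,U] = ((-2.5)·(-2.5) + (2.5)·(2.5) + (-0.5)·(-0.5) + (0.5)·(0.5)) / 3 = 13/3 = 4.3333
  S[U,V] = ((-2.5)·(-1) + (2.5)·(1) + (-0.5)·(1) + (0.5)·(-1)) / 3 = 4/3 = 1.3333
  S[V,V] = ((-1)·(-1) + (1)·(1) + (1)·(1) + (-1)·(-1)) / 3 = 4/3 = 1.3333

S is symmetric (S[j,i] = S[i,j]). Assembling:

S = [[4.3333, 1.3333],
 [1.3333, 1.3333]]


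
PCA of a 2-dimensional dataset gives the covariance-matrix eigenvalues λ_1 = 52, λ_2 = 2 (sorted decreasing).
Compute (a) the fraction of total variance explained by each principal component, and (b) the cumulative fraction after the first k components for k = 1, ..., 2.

Step 1 — total variance = trace(Sigma) = Σ λ_i = 52 + 2 = 54.

Step 2 — fraction explained by component i = λ_i / Σ λ:
  PC1: 52/54 = 0.963
  PC2: 2/54 = 0.037

Step 3 — cumulative fraction after k components = (λ_1 + ... + λ_k) / Σ λ:
  k = 1: 52/54 = 0.963
  k = 2: (52 + 2)/54 = 54/54 = 1

Summary (fraction, with percent):

explained: PC1 0.963 (96.3%), PC2 0.037 (3.7%);  cumulative: 0.963, 1


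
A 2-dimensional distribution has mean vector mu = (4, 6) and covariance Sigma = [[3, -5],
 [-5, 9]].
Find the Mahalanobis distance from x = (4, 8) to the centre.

Step 1 — centre the observation: (x - mu) = (0, 2).

Step 2 — invert Sigma. det(Sigma) = 3·9 - (-5)² = 2.
  Sigma^{-1} = (1/det) · [[d, -b], [-b, a]] = [[4.5, 2.5],
 [2.5, 1.5]].

Step 3 — form the quadratic (x - mu)^T · Sigma^{-1} · (x - mu):
  Sigma^{-1} · (x - mu) = (5, 3).
  (x - mu)^T · [Sigma^{-1} · (x - mu)] = (0)·(5) + (2)·(3) = 6.

Step 4 — take square root: d = √(6) ≈ 2.4495.

d(x, mu) = √(6) ≈ 2.4495


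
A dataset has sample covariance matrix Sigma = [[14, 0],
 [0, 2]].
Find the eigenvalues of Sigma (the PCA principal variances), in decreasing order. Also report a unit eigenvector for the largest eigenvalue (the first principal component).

Step 1 — characteristic polynomial of 2×2 Sigma:
  det(Sigma - λI) = λ² - trace · λ + det = 0.
  trace = 14 + 2 = 16, det = 14·2 - (0)² = 28.
Step 2 — discriminant:
  Δ = trace² - 4·det = 256 - 112 = 144.
Step 3 — eigenvalues:
  λ = (trace ± √Δ)/2 = (16 ± 12)/2,
  λ_1 = 14,  λ_2 = 2.

Step 4 — unit eigenvector for λ_1: Sigma is diagonal, so its eigenvectors are the coordinate axes. λ_1 = 14 is the diagonal entry on the first coordinate axis, hence
  v_1 = (1, 0) (||v_1|| = 1).

λ_1 = 14,  λ_2 = 2;  v_1 ≈ (1, 0)


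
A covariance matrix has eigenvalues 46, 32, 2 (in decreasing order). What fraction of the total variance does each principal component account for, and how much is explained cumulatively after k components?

Step 1 — total variance = trace(Sigma) = Σ λ_i = 46 + 32 + 2 = 80.

Step 2 — fraction explained by component i = λ_i / Σ λ:
  PC1: 46/80 = 0.575
  PC2: 32/80 = 0.4
  PC3: 2/80 = 0.025

Step 3 — cumulative fraction after k components = (λ_1 + ... + λ_k) / Σ λ:
  k = 1: 46/80 = 0.575
  k = 2: (46 + 32)/80 = 78/80 = 0.975
  k = 3: (46 + 32 + 2)/80 = 80/80 = 1

Summary (fraction, with percent):

explained: PC1 0.575 (57.5%), PC2 0.4 (40%), PC3 0.025 (2.5%);  cumulative: 0.575, 0.975, 1


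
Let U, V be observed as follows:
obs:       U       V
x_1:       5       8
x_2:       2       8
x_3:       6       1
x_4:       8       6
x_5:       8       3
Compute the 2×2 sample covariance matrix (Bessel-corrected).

Step 1 — column means:
  mean(U) = (5 + 2 + 6 + 8 + 8) / 5 = 29/5 = 5.8
  mean(V) = (8 + 8 + 1 + 6 + 3) / 5 = 26/5 = 5.2

Step 2 — sample covariance S[i,j] = (1/(n-1)) · Σ_k (x_{k,i} - mean_i) · (x_{k,j} - mean_j), with n-1 = 4.
  S[U,U] = ((-0.8)·(-0.8) + (-3.8)·(-3.8) + (0.2)·(0.2) + (2.2)·(2.2) + (2.2)·(2.2)) / 4 = 24.8/4 = 6.2
  S[U,V] = ((-0.8)·(2.8) + (-3.8)·(2.8) + (0.2)·(-4.2) + (2.2)·(0.8) + (2.2)·(-2.2)) / 4 = -16.8/4 = -4.2
  S[V,V] = ((2.8)·(2.8) + (2.8)·(2.8) + (-4.2)·(-4.2) + (0.8)·(0.8) + (-2.2)·(-2.2)) / 4 = 38.8/4 = 9.7

S is symmetric (S[j,i] = S[i,j]). Assembling:

S = [[6.2, -4.2],
 [-4.2, 9.7]]


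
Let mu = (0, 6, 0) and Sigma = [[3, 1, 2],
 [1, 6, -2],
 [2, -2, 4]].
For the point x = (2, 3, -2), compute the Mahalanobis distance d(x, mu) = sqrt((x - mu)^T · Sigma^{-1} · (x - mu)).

Step 1 — centre the observation: (x - mu) = (2, -3, -2).

Step 2 — invert Sigma (cofactor / det for 3×3, or solve directly):
  Sigma^{-1} = [[0.8333, -0.3333, -0.5833],
 [-0.3333, 0.3333, 0.3333],
 [-0.5833, 0.3333, 0.7083]].

Step 3 — form the quadratic (x - mu)^T · Sigma^{-1} · (x - mu):
  Sigma^{-1} · (x - mu) = (3.8333, -2.3333, -3.5833).
  (x - mu)^T · [Sigma^{-1} · (x - mu)] = (2)·(3.8333) + (-3)·(-2.3333) + (-2)·(-3.5833) = 21.8333.

Step 4 — take square root: d = √(21.8333) ≈ 4.6726.

d(x, mu) = √(21.8333) ≈ 4.6726


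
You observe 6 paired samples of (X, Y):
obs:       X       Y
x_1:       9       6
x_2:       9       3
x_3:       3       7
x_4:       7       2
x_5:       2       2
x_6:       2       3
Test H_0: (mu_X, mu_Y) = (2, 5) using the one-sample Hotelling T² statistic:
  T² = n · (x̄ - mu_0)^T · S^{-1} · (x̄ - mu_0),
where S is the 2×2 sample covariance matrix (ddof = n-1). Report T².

Step 1 — sample mean vector:
  mean(X) = (9 + 9 + 3 + 7 + 2 + 2) / 6 = 32/6 = 5.3333
  mean(Y) = (6 + 3 + 7 + 2 + 2 + 3) / 6 = 23/6 = 3.8333
  x̄ = (5.3333, 3.8333),  deviation x̄ - mu_0 = (5.3333, 3.8333) - (2, 5) = (3.3333, -1.1667).

Step 2 — sample covariance matrix, S[i,j] = (1/(n-1)) · Σ_k (x_{k,i} - mean_i) · (x_{k,j} - mean_j), divisor n-1 = 5:
  S[X,X] = ((3.6667)·(3.6667) + (3.6667)·(3.6667) + (-2.3333)·(-2.3333) + (1.6667)·(1.6667) + (-3.3333)·(-3.3333) + (-3.3333)·(-3.3333)) / 5 = 57.3333/5 = 11.4667
  S[X,Y] = ((3.6667)·(2.1667) + (3.6667)·(-0.8333) + (-2.3333)·(3.1667) + (1.6667)·(-1.8333) + (-3.3333)·(-1.8333) + (-3.3333)·(-0.8333)) / 5 = 3.3333/5 = 0.6667
  S[Y,Y] = ((2.1667)·(2.1667) + (-0.8333)·(-0.8333) + (3.1667)·(3.1667) + (-1.8333)·(-1.8333) + (-1.8333)·(-1.8333) + (-0.8333)·(-0.8333)) / 5 = 22.8333/5 = 4.5667
  S = [[11.4667, 0.6667],
 [0.6667, 4.5667]].

Step 3 — invert S. det(S) = 11.4667·4.5667 - (0.6667)² = 51.92.
  S^{-1} = (1/det) · [[d, -b], [-b, a]] = [[0.088, -0.0128],
 [-0.0128, 0.2209]].

Step 4 — quadratic form (x̄ - mu_0)^T · S^{-1} · (x̄ - mu_0):
  S^{-1} · (x̄ - mu_0) = (0.3082, -0.3005),
  (x̄ - mu_0)^T · [...] = (3.3333)·(0.3082) + (-1.1667)·(-0.3005) = 1.3778.

Step 5 — scale by n: T² = 6 · 1.3778 = 8.2666.

T² ≈ 8.2666


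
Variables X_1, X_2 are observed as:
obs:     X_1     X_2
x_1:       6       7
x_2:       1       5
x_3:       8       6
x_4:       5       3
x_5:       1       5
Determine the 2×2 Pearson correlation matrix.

Step 1 — column means:
  mean(X_1) = (6 + 1 + 8 + 5 + 1) / 5 = 21/5 = 4.2
  mean(X_2) = (7 + 5 + 6 + 3 + 5) / 5 = 26/5 = 5.2

Step 2 — sample variances and covariances s[i,j] = (1/(n-1)) · Σ_k (x_{k,i} - mean_i) · (x_{k,j} - mean_j), with n-1 = 4:
  s[X_1,X_1] = ((1.8)·(1.8) + (-3.2)·(-3.2) + (3.8)·(3.8) + (0.8)·(0.8) + (-3.2)·(-3.2)) / 4 = 38.8/4 = 9.7
  s[X_1,X_2] = ((1.8)·(1.8) + (-3.2)·(-0.2) + (3.8)·(0.8) + (0.8)·(-2.2) + (-3.2)·(-0.2)) / 4 = 5.8/4 = 1.45
  s[X_2,X_2] = ((1.8)·(1.8) + (-0.2)·(-0.2) + (0.8)·(0.8) + (-2.2)·(-2.2) + (-0.2)·(-0.2)) / 4 = 8.8/4 = 2.2
  Sample standard deviations s_i = √(s[i,i]):
  s(X_1) = √(9.7) = 3.1145
  s(X_2) = √(2.2) = 1.4832

Step 3 — r_{ij} = s_{ij} / (s_i · s_j):
  r[X_1,X_1] = 1 (diagonal).
  r[X_1,X_2] = 1.45 / (3.1145 · 1.4832) = 1.45 / 4.6195 = 0.3139
  r[X_2,X_2] = 1 (diagonal).

R is symmetric with unit diagonal. Assembling:

R = [[1, 0.3139],
 [0.3139, 1]]


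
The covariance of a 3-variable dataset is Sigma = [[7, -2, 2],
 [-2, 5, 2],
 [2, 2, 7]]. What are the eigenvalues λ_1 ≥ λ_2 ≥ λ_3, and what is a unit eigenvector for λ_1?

Step 1 — characteristic polynomial p(λ) = det(λI - Sigma) = λ³ - tr·λ² + c_1·λ - det, where tr = trace, c_1 = sum of the principal 2×2 minors, det = det(Sigma):
  tr = 7 + 5 + 7 = 19,
  c_1 = (7·5 - (-2)²) + (7·7 - (2)²) + (5·7 - (2)²) = 31 + 45 + 31 = 107,
  det = 7·(5·7 - (2)²) - (-2)·((-2)·7 - (2)·(2)) + (2)·((-2)·(2) - 5·(2)) = 7·(31) - (-2)·(-18) + (2)·(-14) = 153.
  So p(λ) = λ³ - 19λ² + 107λ - 153.
Step 2 — look for an integer root (rational root theorem: any rational root is an integer divisor of 153). Testing λ = 9:
  p(9) = 729 - 1539 + 963 - 153 = 0  ✓
  Dividing out (λ - 9): p(λ) = (λ - 9)(λ² - 10λ + 17).
Step 3 — remaining eigenvalues from the quadratic λ² - 10λ + 17 = 0:
  Δ = 10² - 4·17 = 100 - 68 = 32,  λ = (10 ± √32)/2 = (10 ± 5.6569)/2 ≈ 7.8284 or 2.1716.
  Sorted: λ_1 = 9,  λ_2 = 7.8284,  λ_3 = 2.1716  (check: sum = 19 = tr ✓).

Step 4 — unit eigenvector for λ_1 = 9: v spans the null space of (Sigma - λ_1 I), whose rows are
  r_1 = (-2, -2, 2),  r_2 = (-2, -4, 2),  r_3 = (2, 2, -2).
  v is orthogonal to every row, so take v ∝ r_1 × r_2 = ((-2)·(2) - (2)·(-4), (2)·(-2) - (-2)·(2), (-2)·(-4) - (-2)·(-2)) = (4, 0, 4).
  Rescale (divide by 4): u = (1, 0, 1).
  ||u|| = √((1)² + (0)² + (1)²) = √(2) ≈ 1.4142,  v_1 = u/||u|| ≈ (0.7071, 0, 0.7071) (||v_1|| = 1).

λ_1 = 9,  λ_2 = 7.8284,  λ_3 = 2.1716;  v_1 ≈ (0.7071, 0, 0.7071)


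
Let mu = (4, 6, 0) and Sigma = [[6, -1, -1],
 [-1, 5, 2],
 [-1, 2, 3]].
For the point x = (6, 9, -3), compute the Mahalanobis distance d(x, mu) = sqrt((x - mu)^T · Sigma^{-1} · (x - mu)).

Step 1 — centre the observation: (x - mu) = (2, 3, -3).

Step 2 — invert Sigma (cofactor / det for 3×3, or solve directly):
  Sigma^{-1} = [[0.1774, 0.0161, 0.0484],
 [0.0161, 0.2742, -0.1774],
 [0.0484, -0.1774, 0.4677]].

Step 3 — form the quadratic (x - mu)^T · Sigma^{-1} · (x - mu):
  Sigma^{-1} · (x - mu) = (0.2581, 1.3871, -1.8387).
  (x - mu)^T · [Sigma^{-1} · (x - mu)] = (2)·(0.2581) + (3)·(1.3871) + (-3)·(-1.8387) = 10.1935.

Step 4 — take square root: d = √(10.1935) ≈ 3.1927.

d(x, mu) = √(10.1935) ≈ 3.1927


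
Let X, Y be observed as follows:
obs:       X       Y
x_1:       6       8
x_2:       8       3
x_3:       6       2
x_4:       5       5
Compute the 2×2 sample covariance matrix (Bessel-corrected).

Step 1 — column means:
  mean(X) = (6 + 8 + 6 + 5) / 4 = 25/4 = 6.25
  mean(Y) = (8 + 3 + 2 + 5) / 4 = 18/4 = 4.5

Step 2 — sample covariance S[i,j] = (1/(n-1)) · Σ_k (x_{k,i} - mean_i) · (x_{k,j} - mean_j), with n-1 = 3.
  S[X,X] = ((-0.25)·(-0.25) + (1.75)·(1.75) + (-0.25)·(-0.25) + (-1.25)·(-1.25)) / 3 = 4.75/3 = 1.5833
  S[X,Y] = ((-0.25)·(3.5) + (1.75)·(-1.5) + (-0.25)·(-2.5) + (-1.25)·(0.5)) / 3 = -3.5/3 = -1.1667
  S[Y,Y] = ((3.5)·(3.5) + (-1.5)·(-1.5) + (-2.5)·(-2.5) + (0.5)·(0.5)) / 3 = 21/3 = 7

S is symmetric (S[j,i] = S[i,j]). Assembling:

S = [[1.5833, -1.1667],
 [-1.1667, 7]]


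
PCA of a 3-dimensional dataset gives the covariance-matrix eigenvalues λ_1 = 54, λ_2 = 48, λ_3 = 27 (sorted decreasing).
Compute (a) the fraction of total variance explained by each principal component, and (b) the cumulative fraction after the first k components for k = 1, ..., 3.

Step 1 — total variance = trace(Sigma) = Σ λ_i = 54 + 48 + 27 = 129.

Step 2 — fraction explained by component i = λ_i / Σ λ:
  PC1: 54/129 = 0.4186
  PC2: 48/129 = 0.3721
  PC3: 27/129 = 0.2093

Step 3 — cumulative fraction after k components = (λ_1 + ... + λ_k) / Σ λ:
  k = 1: 54/129 = 0.4186
  k = 2: (54 + 48)/129 = 102/129 = 0.7907
  k = 3: (54 + 48 + 27)/129 = 129/129 = 1

Summary (fraction, with percent):

explained: PC1 0.4186 (41.86%), PC2 0.3721 (37.21%), PC3 0.2093 (20.93%);  cumulative: 0.4186, 0.7907, 1


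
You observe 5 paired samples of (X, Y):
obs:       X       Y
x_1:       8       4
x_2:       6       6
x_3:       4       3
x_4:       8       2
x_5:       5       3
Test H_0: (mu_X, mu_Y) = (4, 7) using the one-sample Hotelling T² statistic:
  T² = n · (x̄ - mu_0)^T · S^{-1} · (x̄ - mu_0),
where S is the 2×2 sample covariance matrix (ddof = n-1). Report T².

Step 1 — sample mean vector:
  mean(X) = (8 + 6 + 4 + 8 + 5) / 5 = 31/5 = 6.2
  mean(Y) = (4 + 6 + 3 + 2 + 3) / 5 = 18/5 = 3.6
  x̄ = (6.2, 3.6),  deviation x̄ - mu_0 = (6.2, 3.6) - (4, 7) = (2.2, -3.4).

Step 2 — sample covariance matrix, S[i,j] = (1/(n-1)) · Σ_k (x_{k,i} - mean_i) · (x_{k,j} - mean_j), divisor n-1 = 4:
  S[X,X] = ((1.8)·(1.8) + (-0.2)·(-0.2) + (-2.2)·(-2.2) + (1.8)·(1.8) + (-1.2)·(-1.2)) / 4 = 12.8/4 = 3.2
  S[X,Y] = ((1.8)·(0.4) + (-0.2)·(2.4) + (-2.2)·(-0.6) + (1.8)·(-1.6) + (-1.2)·(-0.6)) / 4 = -0.6/4 = -0.15
  S[Y,Y] = ((0.4)·(0.4) + (2.4)·(2.4) + (-0.6)·(-0.6) + (-1.6)·(-1.6) + (-0.6)·(-0.6)) / 4 = 9.2/4 = 2.3
  S = [[3.2, -0.15],
 [-0.15, 2.3]].

Step 3 — invert S. det(S) = 3.2·2.3 - (-0.15)² = 7.3375.
  S^{-1} = (1/det) · [[d, -b], [-b, a]] = [[0.3135, 0.0204],
 [0.0204, 0.4361]].

Step 4 — quadratic form (x̄ - mu_0)^T · S^{-1} · (x̄ - mu_0):
  S^{-1} · (x̄ - mu_0) = (0.6201, -1.4378),
  (x̄ - mu_0)^T · [...] = (2.2)·(0.6201) + (-3.4)·(-1.4378) = 6.2528.

Step 5 — scale by n: T² = 5 · 6.2528 = 31.2641.

T² ≈ 31.2641


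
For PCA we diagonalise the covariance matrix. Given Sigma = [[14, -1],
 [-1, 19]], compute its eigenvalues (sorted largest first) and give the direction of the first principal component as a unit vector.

Step 1 — characteristic polynomial of 2×2 Sigma:
  det(Sigma - λI) = λ² - trace · λ + det = 0.
  trace = 14 + 19 = 33, det = 14·19 - (-1)² = 265.
Step 2 — discriminant:
  Δ = trace² - 4·det = 1089 - 1060 = 29.
Step 3 — eigenvalues:
  λ = (trace ± √Δ)/2 = (33 ± 5.3852)/2,
  λ_1 = 19.1926,  λ_2 = 13.8074.

Step 4 — unit eigenvector for λ_1: solve (Sigma - λ_1 I)v = 0. First row:
  (14 - 19.1926)·v_x + (-1)·v_y = 0, i.e. (-5.1926)·v_x + (-1)·v_y = 0,
  so v ∝ (b, λ_1 - a) = (-1, 5.1926); multiply by -1 so the first entry is positive: u = (1, -5.1926).
  ||u|| = √((1)² + (-5.1926)²) = √(27.9629) ≈ 5.288,
  v_1 = u/||u|| ≈ (0.1891, -0.982) (||v_1|| = 1).

λ_1 = 19.1926,  λ_2 = 13.8074;  v_1 ≈ (0.1891, -0.982)


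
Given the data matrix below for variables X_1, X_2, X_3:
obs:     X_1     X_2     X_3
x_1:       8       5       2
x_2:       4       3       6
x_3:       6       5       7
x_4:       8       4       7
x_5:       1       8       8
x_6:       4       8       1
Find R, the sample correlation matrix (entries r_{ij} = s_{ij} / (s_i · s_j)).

Step 1 — column means:
  mean(X_1) = (8 + 4 + 6 + 8 + 1 + 4) / 6 = 31/6 = 5.1667
  mean(X_2) = (5 + 3 + 5 + 4 + 8 + 8) / 6 = 33/6 = 5.5
  mean(X_3) = (2 + 6 + 7 + 7 + 8 + 1) / 6 = 31/6 = 5.1667

Step 2 — sample variances and covariances s[i,j] = (1/(n-1)) · Σ_k (x_{k,i} - mean_i) · (x_{k,j} - mean_j), with n-1 = 5:
  s[X_1,X_1] = ((2.8333)·(2.8333) + (-1.1667)·(-1.1667) + (0.8333)·(0.8333) + (2.8333)·(2.8333) + (-4.1667)·(-4.1667) + (-1.1667)·(-1.1667)) / 5 = 36.8333/5 = 7.3667
  s[X_1,X_2] = ((2.8333)·(-0.5) + (-1.1667)·(-2.5) + (0.8333)·(-0.5) + (2.8333)·(-1.5) + (-4.1667)·(2.5) + (-1.1667)·(2.5)) / 5 = -16.5/5 = -3.3
  s[X_1,X_3] = ((2.8333)·(-3.1667) + (-1.1667)·(0.8333) + (0.8333)·(1.8333) + (2.8333)·(1.8333) + (-4.1667)·(2.8333) + (-1.1667)·(-4.1667)) / 5 = -10.1667/5 = -2.0333
  s[X_2,X_2] = ((-0.5)·(-0.5) + (-2.5)·(-2.5) + (-0.5)·(-0.5) + (-1.5)·(-1.5) + (2.5)·(2.5) + (2.5)·(2.5)) / 5 = 21.5/5 = 4.3
  s[X_2,X_3] = ((-0.5)·(-3.1667) + (-2.5)·(0.8333) + (-0.5)·(1.8333) + (-1.5)·(1.8333) + (2.5)·(2.8333) + (2.5)·(-4.1667)) / 5 = -7.5/5 = -1.5
  s[X_3,X_3] = ((-3.1667)·(-3.1667) + (0.8333)·(0.8333) + (1.8333)·(1.8333) + (1.8333)·(1.8333) + (2.8333)·(2.8333) + (-4.1667)·(-4.1667)) / 5 = 42.8333/5 = 8.5667
  Sample standard deviations s_i = √(s[i,i]):
  s(X_1) = √(7.3667) = 2.7142
  s(X_2) = √(4.3) = 2.0736
  s(X_3) = √(8.5667) = 2.9269

Step 3 — r_{ij} = s_{ij} / (s_i · s_j):
  r[X_1,X_1] = 1 (diagonal).
  r[X_1,X_2] = -3.3 / (2.7142 · 2.0736) = -3.3 / 5.6282 = -0.5863
  r[X_1,X_3] = -2.0333 / (2.7142 · 2.9269) = -2.0333 / 7.944 = -0.256
  r[X_2,X_2] = 1 (diagonal).
  r[X_2,X_3] = -1.5 / (2.0736 · 2.9269) = -1.5 / 6.0693 = -0.2471
  r[X_3,X_3] = 1 (diagonal).

R is symmetric with unit diagonal. Assembling:

R = [[1, -0.5863, -0.256],
 [-0.5863, 1, -0.2471],
 [-0.256, -0.2471, 1]]


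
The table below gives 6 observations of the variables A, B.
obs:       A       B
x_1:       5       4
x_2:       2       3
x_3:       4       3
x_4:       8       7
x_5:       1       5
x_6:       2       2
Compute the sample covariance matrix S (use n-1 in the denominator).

Step 1 — column means:
  mean(A) = (5 + 2 + 4 + 8 + 1 + 2) / 6 = 22/6 = 3.6667
  mean(B) = (4 + 3 + 3 + 7 + 5 + 2) / 6 = 24/6 = 4

Step 2 — sample covariance S[i,j] = (1/(n-1)) · Σ_k (x_{k,i} - mean_i) · (x_{k,j} - mean_j), with n-1 = 5.
  S[A,A] = ((1.3333)·(1.3333) + (-1.6667)·(-1.6667) + (0.3333)·(0.3333) + (4.3333)·(4.3333) + (-2.6667)·(-2.6667) + (-1.6667)·(-1.6667)) / 5 = 33.3333/5 = 6.6667
  S[A,B] = ((1.3333)·(0) + (-1.6667)·(-1) + (0.3333)·(-1) + (4.3333)·(3) + (-2.6667)·(1) + (-1.6667)·(-2)) / 5 = 15/5 = 3
  S[B,B] = ((0)·(0) + (-1)·(-1) + (-1)·(-1) + (3)·(3) + (1)·(1) + (-2)·(-2)) / 5 = 16/5 = 3.2

S is symmetric (S[j,i] = S[i,j]). Assembling:

S = [[6.6667, 3],
 [3, 3.2]]


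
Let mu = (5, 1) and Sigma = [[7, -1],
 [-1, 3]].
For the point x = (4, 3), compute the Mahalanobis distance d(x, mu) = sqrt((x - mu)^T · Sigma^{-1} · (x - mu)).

Step 1 — centre the observation: (x - mu) = (-1, 2).

Step 2 — invert Sigma. det(Sigma) = 7·3 - (-1)² = 20.
  Sigma^{-1} = (1/det) · [[d, -b], [-b, a]] = [[0.15, 0.05],
 [0.05, 0.35]].

Step 3 — form the quadratic (x - mu)^T · Sigma^{-1} · (x - mu):
  Sigma^{-1} · (x - mu) = (-0.05, 0.65).
  (x - mu)^T · [Sigma^{-1} · (x - mu)] = (-1)·(-0.05) + (2)·(0.65) = 1.35.

Step 4 — take square root: d = √(1.35) ≈ 1.1619.

d(x, mu) = √(1.35) ≈ 1.1619


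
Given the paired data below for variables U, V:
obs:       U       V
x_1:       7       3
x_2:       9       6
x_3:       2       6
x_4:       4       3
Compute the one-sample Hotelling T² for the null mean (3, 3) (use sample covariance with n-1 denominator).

Step 1 — sample mean vector:
  mean(U) = (7 + 9 + 2 + 4) / 4 = 22/4 = 5.5
  mean(V) = (3 + 6 + 6 + 3) / 4 = 18/4 = 4.5
  x̄ = (5.5, 4.5),  deviation x̄ - mu_0 = (5.5, 4.5) - (3, 3) = (2.5, 1.5).

Step 2 — sample covariance matrix, S[i,j] = (1/(n-1)) · Σ_k (x_{k,i} - mean_i) · (x_{k,j} - mean_j), divisor n-1 = 3:
  S[U,U] = ((1.5)·(1.5) + (3.5)·(3.5) + (-3.5)·(-3.5) + (-1.5)·(-1.5)) / 3 = 29/3 = 9.6667
  S[U,V] = ((1.5)·(-1.5) + (3.5)·(1.5) + (-3.5)·(1.5) + (-1.5)·(-1.5)) / 3 = 0/3 = 0
  S[V,V] = ((-1.5)·(-1.5) + (1.5)·(1.5) + (1.5)·(1.5) + (-1.5)·(-1.5)) / 3 = 9/3 = 3
  S = [[9.6667, 0],
 [0, 3]].

Step 3 — invert S. det(S) = 9.6667·3 - (0)² = 29.
  S^{-1} = (1/det) · [[d, -b], [-b, a]] = [[0.1034, 0],
 [0, 0.3333]].

Step 4 — quadratic form (x̄ - mu_0)^T · S^{-1} · (x̄ - mu_0):
  S^{-1} · (x̄ - mu_0) = (0.2586, 0.5),
  (x̄ - mu_0)^T · [...] = (2.5)·(0.2586) + (1.5)·(0.5) = 1.3966.

Step 5 — scale by n: T² = 4 · 1.3966 = 5.5862.

T² ≈ 5.5862
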